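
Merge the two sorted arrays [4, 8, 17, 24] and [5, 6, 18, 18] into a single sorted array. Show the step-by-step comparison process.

Merging process:

Compare 4 vs 5: take 4 from left. Merged: [4]
Compare 8 vs 5: take 5 from right. Merged: [4, 5]
Compare 8 vs 6: take 6 from right. Merged: [4, 5, 6]
Compare 8 vs 18: take 8 from left. Merged: [4, 5, 6, 8]
Compare 17 vs 18: take 17 from left. Merged: [4, 5, 6, 8, 17]
Compare 24 vs 18: take 18 from right. Merged: [4, 5, 6, 8, 17, 18]
Compare 24 vs 18: take 18 from right. Merged: [4, 5, 6, 8, 17, 18, 18]
Append remaining from left: [24]. Merged: [4, 5, 6, 8, 17, 18, 18, 24]

Final merged array: [4, 5, 6, 8, 17, 18, 18, 24]
Total comparisons: 7

The merged array is [4, 5, 6, 8, 17, 18, 18, 24], requiring 7 comparisons. The merge step runs in O(n) time where n is the total number of elements.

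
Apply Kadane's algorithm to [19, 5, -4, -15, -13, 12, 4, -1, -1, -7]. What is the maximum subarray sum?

Using Kadane's algorithm on [19, 5, -4, -15, -13, 12, 4, -1, -1, -7]:

Scanning through the array:
Position 1 (value 5): max_ending_here = 24, max_so_far = 24
Position 2 (value -4): max_ending_here = 20, max_so_far = 24
Position 3 (value -15): max_ending_here = 5, max_so_far = 24
Position 4 (value -13): max_ending_here = -8, max_so_far = 24
Position 5 (value 12): max_ending_here = 12, max_so_far = 24
Position 6 (value 4): max_ending_here = 16, max_so_far = 24
Position 7 (value -1): max_ending_here = 15, max_so_far = 24
Position 8 (value -1): max_ending_here = 14, max_so_far = 24
Position 9 (value -7): max_ending_here = 7, max_so_far = 24

Maximum subarray: [19, 5]
Maximum sum: 24

The maximum subarray is [19, 5] with sum 24. This subarray runs from index 0 to index 1.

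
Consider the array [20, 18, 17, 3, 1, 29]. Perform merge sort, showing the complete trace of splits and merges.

Merge sort trace:

Split: [20, 18, 17, 3, 1, 29] -> [20, 18, 17] and [3, 1, 29]
  Split: [20, 18, 17] -> [20] and [18, 17]
    Split: [18, 17] -> [18] and [17]
    Merge: [18] + [17] -> [17, 18]
  Merge: [20] + [17, 18] -> [17, 18, 20]
  Split: [3, 1, 29] -> [3] and [1, 29]
    Split: [1, 29] -> [1] and [29]
    Merge: [1] + [29] -> [1, 29]
  Merge: [3] + [1, 29] -> [1, 3, 29]
Merge: [17, 18, 20] + [1, 3, 29] -> [1, 3, 17, 18, 20, 29]

Final sorted array: [1, 3, 17, 18, 20, 29]

The merge sort proceeds by recursively splitting the array and merging sorted halves.
After all merges, the sorted array is [1, 3, 17, 18, 20, 29].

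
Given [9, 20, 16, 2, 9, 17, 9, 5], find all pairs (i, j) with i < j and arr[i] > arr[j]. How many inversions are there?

Finding inversions in [9, 20, 16, 2, 9, 17, 9, 5]:

(0, 3): arr[0]=9 > arr[3]=2
(0, 7): arr[0]=9 > arr[7]=5
(1, 2): arr[1]=20 > arr[2]=16
(1, 3): arr[1]=20 > arr[3]=2
(1, 4): arr[1]=20 > arr[4]=9
(1, 5): arr[1]=20 > arr[5]=17
(1, 6): arr[1]=20 > arr[6]=9
(1, 7): arr[1]=20 > arr[7]=5
(2, 3): arr[2]=16 > arr[3]=2
(2, 4): arr[2]=16 > arr[4]=9
(2, 6): arr[2]=16 > arr[6]=9
(2, 7): arr[2]=16 > arr[7]=5
(4, 7): arr[4]=9 > arr[7]=5
(5, 6): arr[5]=17 > arr[6]=9
(5, 7): arr[5]=17 > arr[7]=5
(6, 7): arr[6]=9 > arr[7]=5

Total inversions: 16

The array has 16 inversion(s): (0,3), (0,7), (1,2), (1,3), (1,4), (1,5), (1,6), (1,7), (2,3), (2,4), (2,6), (2,7), (4,7), (5,6), (5,7), (6,7). Each pair (i,j) satisfies i < j and arr[i] > arr[j].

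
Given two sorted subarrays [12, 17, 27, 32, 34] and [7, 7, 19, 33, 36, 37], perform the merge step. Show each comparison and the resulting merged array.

Merging process:

Compare 12 vs 7: take 7 from right. Merged: [7]
Compare 12 vs 7: take 7 from right. Merged: [7, 7]
Compare 12 vs 19: take 12 from left. Merged: [7, 7, 12]
Compare 17 vs 19: take 17 from left. Merged: [7, 7, 12, 17]
Compare 27 vs 19: take 19 from right. Merged: [7, 7, 12, 17, 19]
Compare 27 vs 33: take 27 from left. Merged: [7, 7, 12, 17, 19, 27]
Compare 32 vs 33: take 32 from left. Merged: [7, 7, 12, 17, 19, 27, 32]
Compare 34 vs 33: take 33 from right. Merged: [7, 7, 12, 17, 19, 27, 32, 33]
Compare 34 vs 36: take 34 from left. Merged: [7, 7, 12, 17, 19, 27, 32, 33, 34]
Append remaining from right: [36, 37]. Merged: [7, 7, 12, 17, 19, 27, 32, 33, 34, 36, 37]

Final merged array: [7, 7, 12, 17, 19, 27, 32, 33, 34, 36, 37]
Total comparisons: 9

The merged array is [7, 7, 12, 17, 19, 27, 32, 33, 34, 36, 37], requiring 9 comparisons. The merge step runs in O(n) time where n is the total number of elements.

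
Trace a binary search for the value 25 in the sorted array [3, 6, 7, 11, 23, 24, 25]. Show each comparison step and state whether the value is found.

Binary search for 25 in [3, 6, 7, 11, 23, 24, 25]:

lo=0, hi=6, mid=3, arr[mid]=11 -> 11 < 25, search right half
lo=4, hi=6, mid=5, arr[mid]=24 -> 24 < 25, search right half
lo=6, hi=6, mid=6, arr[mid]=25 -> Found target at index 6!

Binary search finds 25 at index 6 after 3 comparisons. The search repeatedly halves the search space by comparing with the middle element.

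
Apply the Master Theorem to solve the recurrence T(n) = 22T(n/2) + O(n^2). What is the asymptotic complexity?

Master Theorem for T(n) = 22T(n/2) + O(n^2):

a = 22, b = 2, c = 2
log_b(a) = log_2(22) = 4.4594

Case 1: c = 2 < log_2(22) = 4.4594
T(n) = O(n^(log_2 22))

For T(n) = 22T(n/2) + O(n^2): log_2(22) = 4.4594. This is Case 1 of the Master Theorem (c < log_b(a), work dominated by leaves), giving O(n^(log_2 22)).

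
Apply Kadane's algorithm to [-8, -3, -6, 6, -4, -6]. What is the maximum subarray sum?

Using Kadane's algorithm on [-8, -3, -6, 6, -4, -6]:

Scanning through the array:
Position 1 (value -3): max_ending_here = -3, max_so_far = -3
Position 2 (value -6): max_ending_here = -6, max_so_far = -3
Position 3 (value 6): max_ending_here = 6, max_so_far = 6
Position 4 (value -4): max_ending_here = 2, max_so_far = 6
Position 5 (value -6): max_ending_here = -4, max_so_far = 6

Maximum subarray: [6]
Maximum sum: 6

The maximum subarray is [6] with sum 6. This subarray runs from index 3 to index 3.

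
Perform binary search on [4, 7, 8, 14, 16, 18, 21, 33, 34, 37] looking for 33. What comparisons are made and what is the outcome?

Binary search for 33 in [4, 7, 8, 14, 16, 18, 21, 33, 34, 37]:

lo=0, hi=9, mid=4, arr[mid]=16 -> 16 < 33, search right half
lo=5, hi=9, mid=7, arr[mid]=33 -> Found target at index 7!

Binary search finds 33 at index 7 after 2 comparisons. The search repeatedly halves the search space by comparing with the middle element.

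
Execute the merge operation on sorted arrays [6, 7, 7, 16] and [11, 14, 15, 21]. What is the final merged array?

Merging process:

Compare 6 vs 11: take 6 from left. Merged: [6]
Compare 7 vs 11: take 7 from left. Merged: [6, 7]
Compare 7 vs 11: take 7 from left. Merged: [6, 7, 7]
Compare 16 vs 11: take 11 from right. Merged: [6, 7, 7, 11]
Compare 16 vs 14: take 14 from right. Merged: [6, 7, 7, 11, 14]
Compare 16 vs 15: take 15 from right. Merged: [6, 7, 7, 11, 14, 15]
Compare 16 vs 21: take 16 from left. Merged: [6, 7, 7, 11, 14, 15, 16]
Append remaining from right: [21]. Merged: [6, 7, 7, 11, 14, 15, 16, 21]

Final merged array: [6, 7, 7, 11, 14, 15, 16, 21]
Total comparisons: 7

The merged array is [6, 7, 7, 11, 14, 15, 16, 21], requiring 7 comparisons. The merge step runs in O(n) time where n is the total number of elements.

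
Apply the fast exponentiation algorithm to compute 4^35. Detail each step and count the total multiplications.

Computing 4^35 by squaring (build up from 4^1; each line after the first costs one multiplication):

4^1 = 4
4^2 = (4^1)^2 = 4^2 = 16
4^4 = (4^2)^2 = 16^2 = 256
4^8 = (4^4)^2 = 256^2 = 65536
4^16 = (4^8)^2 = 65536^2 = 4294967296
4^17 = 4 * 4^16 = 4 * 4294967296 = 17179869184
4^34 = (4^17)^2 = 17179869184^2 = 295147905179352825856
4^35 = 4 * 4^34 = 4 * 295147905179352825856 = 1180591620717411303424

Result: 1180591620717411303424
Multiplications needed: 7 (7 lines after 4^1)

4^35 = 1180591620717411303424. Using exponentiation by squaring, this requires 7 multiplications. The key idea: if the exponent is even, square the half-power; if odd, multiply by the base once.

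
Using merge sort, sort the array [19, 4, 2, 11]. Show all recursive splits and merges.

Merge sort trace:

Split: [19, 4, 2, 11] -> [19, 4] and [2, 11]
  Split: [19, 4] -> [19] and [4]
  Merge: [19] + [4] -> [4, 19]
  Split: [2, 11] -> [2] and [11]
  Merge: [2] + [11] -> [2, 11]
Merge: [4, 19] + [2, 11] -> [2, 4, 11, 19]

Final sorted array: [2, 4, 11, 19]

The merge sort proceeds by recursively splitting the array and merging sorted halves.
After all merges, the sorted array is [2, 4, 11, 19].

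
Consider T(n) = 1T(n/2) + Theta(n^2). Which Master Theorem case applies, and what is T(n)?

Master Theorem for T(n) = 1T(n/2) + O(n^2):

a = 1, b = 2, c = 2
log_b(a) = log_2(1) = 0.0000

Case 3: c = 2 > log_2(1) = 0.0000
T(n) = O(n^2) = O(n^2)

For T(n) = 1T(n/2) + O(n^2): log_2(1) = 0.0000. This is Case 3 of the Master Theorem (c > log_b(a), work dominated by root), giving O(n^2).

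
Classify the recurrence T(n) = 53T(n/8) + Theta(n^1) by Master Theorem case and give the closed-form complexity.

Master Theorem for T(n) = 53T(n/8) + O(n^1):

a = 53, b = 8, c = 1
log_b(a) = log_8(53) = 1.9093

Case 1: c = 1 < log_8(53) = 1.9093
T(n) = O(n^(log_8 53))

For T(n) = 53T(n/8) + O(n^1): log_8(53) = 1.9093. This is Case 1 of the Master Theorem (c < log_b(a), work dominated by leaves), giving O(n^(log_8 53)).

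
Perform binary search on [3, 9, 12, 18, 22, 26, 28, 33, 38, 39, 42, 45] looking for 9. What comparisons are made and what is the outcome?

Binary search for 9 in [3, 9, 12, 18, 22, 26, 28, 33, 38, 39, 42, 45]:

lo=0, hi=11, mid=5, arr[mid]=26 -> 26 > 9, search left half
lo=0, hi=4, mid=2, arr[mid]=12 -> 12 > 9, search left half
lo=0, hi=1, mid=0, arr[mid]=3 -> 3 < 9, search right half
lo=1, hi=1, mid=1, arr[mid]=9 -> Found target at index 1!

Binary search finds 9 at index 1 after 4 comparisons. The search repeatedly halves the search space by comparing with the middle element.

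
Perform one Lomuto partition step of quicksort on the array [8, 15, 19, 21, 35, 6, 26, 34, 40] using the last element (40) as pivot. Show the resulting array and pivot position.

Lomuto partition with pivot = 40:

Initial array: [8, 15, 19, 21, 35, 6, 26, 34, 40]

arr[0]=8 <= 40: swap with position 0, array becomes [8, 15, 19, 21, 35, 6, 26, 34, 40]
arr[1]=15 <= 40: swap with position 1, array becomes [8, 15, 19, 21, 35, 6, 26, 34, 40]
arr[2]=19 <= 40: swap with position 2, array becomes [8, 15, 19, 21, 35, 6, 26, 34, 40]
arr[3]=21 <= 40: swap with position 3, array becomes [8, 15, 19, 21, 35, 6, 26, 34, 40]
arr[4]=35 <= 40: swap with position 4, array becomes [8, 15, 19, 21, 35, 6, 26, 34, 40]
arr[5]=6 <= 40: swap with position 5, array becomes [8, 15, 19, 21, 35, 6, 26, 34, 40]
arr[6]=26 <= 40: swap with position 6, array becomes [8, 15, 19, 21, 35, 6, 26, 34, 40]
arr[7]=34 <= 40: swap with position 7, array becomes [8, 15, 19, 21, 35, 6, 26, 34, 40]

Place pivot at position 8: [8, 15, 19, 21, 35, 6, 26, 34, 40]
Pivot position: 8

After partitioning with pivot 40, the array becomes [8, 15, 19, 21, 35, 6, 26, 34, 40]. The pivot is placed at index 8. All elements to the left of the pivot are <= 40, and all elements to the right are > 40.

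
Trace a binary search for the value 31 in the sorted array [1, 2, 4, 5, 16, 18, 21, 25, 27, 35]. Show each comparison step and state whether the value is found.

Binary search for 31 in [1, 2, 4, 5, 16, 18, 21, 25, 27, 35]:

lo=0, hi=9, mid=4, arr[mid]=16 -> 16 < 31, search right half
lo=5, hi=9, mid=7, arr[mid]=25 -> 25 < 31, search right half
lo=8, hi=9, mid=8, arr[mid]=27 -> 27 < 31, search right half
lo=9, hi=9, mid=9, arr[mid]=35 -> 35 > 31, search left half
lo=9 > hi=8, target 31 not found

Binary search determines that 31 is not in the array after 4 comparisons. The search space was exhausted without finding the target.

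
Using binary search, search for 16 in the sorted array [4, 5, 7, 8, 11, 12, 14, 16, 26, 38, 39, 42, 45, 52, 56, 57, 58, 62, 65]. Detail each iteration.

Binary search for 16 in [4, 5, 7, 8, 11, 12, 14, 16, 26, 38, 39, 42, 45, 52, 56, 57, 58, 62, 65]:

lo=0, hi=18, mid=9, arr[mid]=38 -> 38 > 16, search left half
lo=0, hi=8, mid=4, arr[mid]=11 -> 11 < 16, search right half
lo=5, hi=8, mid=6, arr[mid]=14 -> 14 < 16, search right half
lo=7, hi=8, mid=7, arr[mid]=16 -> Found target at index 7!

Binary search finds 16 at index 7 after 4 comparisons. The search repeatedly halves the search space by comparing with the middle element.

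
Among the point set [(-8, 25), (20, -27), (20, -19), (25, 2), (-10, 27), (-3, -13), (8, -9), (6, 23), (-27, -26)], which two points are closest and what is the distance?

Computing all pairwise distances among 9 points:

d((-8, 25), (20, -27)) = 59.0593
d((-8, 25), (20, -19)) = 52.1536
d((-8, 25), (25, 2)) = 40.2244
d((-8, 25), (-10, 27)) = 2.8284 <-- minimum
d((-8, 25), (-3, -13)) = 38.3275
d((-8, 25), (8, -9)) = 37.5766
d((-8, 25), (6, 23)) = 14.1421
d((-8, 25), (-27, -26)) = 54.4243
d((20, -27), (20, -19)) = 8.0
d((20, -27), (25, 2)) = 29.4279
d((20, -27), (-10, 27)) = 61.7738
d((20, -27), (-3, -13)) = 26.9258
d((20, -27), (8, -9)) = 21.6333
d((20, -27), (6, 23)) = 51.923
d((20, -27), (-27, -26)) = 47.0106
d((20, -19), (25, 2)) = 21.587
d((20, -19), (-10, 27)) = 54.9181
d((20, -19), (-3, -13)) = 23.7697
d((20, -19), (8, -9)) = 15.6205
d((20, -19), (6, 23)) = 44.2719
d((20, -19), (-27, -26)) = 47.5184
d((25, 2), (-10, 27)) = 43.0116
d((25, 2), (-3, -13)) = 31.7648
d((25, 2), (8, -9)) = 20.2485
d((25, 2), (6, 23)) = 28.3196
d((25, 2), (-27, -26)) = 59.0593
d((-10, 27), (-3, -13)) = 40.6079
d((-10, 27), (8, -9)) = 40.2492
d((-10, 27), (6, 23)) = 16.4924
d((-10, 27), (-27, -26)) = 55.6597
d((-3, -13), (8, -9)) = 11.7047
d((-3, -13), (6, 23)) = 37.108
d((-3, -13), (-27, -26)) = 27.2947
d((8, -9), (6, 23)) = 32.0624
d((8, -9), (-27, -26)) = 38.9102
d((6, 23), (-27, -26)) = 59.0762

Closest pair: (-8, 25) and (-10, 27) with distance 2.8284

The closest pair is (-8, 25) and (-10, 27) with Euclidean distance 2.8284. For 9 points, brute-force pairwise comparison is shown above. For large n, the divide-and-conquer algorithm (sort by x, recurse on halves, check the dividing strip) achieves O(n log n).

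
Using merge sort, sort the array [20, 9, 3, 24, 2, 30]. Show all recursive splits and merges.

Merge sort trace:

Split: [20, 9, 3, 24, 2, 30] -> [20, 9, 3] and [24, 2, 30]
  Split: [20, 9, 3] -> [20] and [9, 3]
    Split: [9, 3] -> [9] and [3]
    Merge: [9] + [3] -> [3, 9]
  Merge: [20] + [3, 9] -> [3, 9, 20]
  Split: [24, 2, 30] -> [24] and [2, 30]
    Split: [2, 30] -> [2] and [30]
    Merge: [2] + [30] -> [2, 30]
  Merge: [24] + [2, 30] -> [2, 24, 30]
Merge: [3, 9, 20] + [2, 24, 30] -> [2, 3, 9, 20, 24, 30]

Final sorted array: [2, 3, 9, 20, 24, 30]

The merge sort proceeds by recursively splitting the array and merging sorted halves.
After all merges, the sorted array is [2, 3, 9, 20, 24, 30].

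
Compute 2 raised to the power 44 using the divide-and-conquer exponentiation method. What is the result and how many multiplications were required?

Computing 2^44 by squaring (build up from 2^1; each line after the first costs one multiplication):

2^1 = 2
2^2 = (2^1)^2 = 2^2 = 4
2^4 = (2^2)^2 = 4^2 = 16
2^5 = 2 * 2^4 = 2 * 16 = 32
2^10 = (2^5)^2 = 32^2 = 1024
2^11 = 2 * 2^10 = 2 * 1024 = 2048
2^22 = (2^11)^2 = 2048^2 = 4194304
2^44 = (2^22)^2 = 4194304^2 = 17592186044416

Result: 17592186044416
Multiplications needed: 7 (7 lines after 2^1)

2^44 = 17592186044416. Using exponentiation by squaring, this requires 7 multiplications. The key idea: if the exponent is even, square the half-power; if odd, multiply by the base once.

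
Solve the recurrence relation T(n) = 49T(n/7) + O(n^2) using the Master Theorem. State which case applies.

Master Theorem for T(n) = 49T(n/7) + O(n^2):

a = 49, b = 7, c = 2
log_b(a) = log_7(49) = 2.0000

Case 2: c = 2 = log_7(49) = 2.0000
T(n) = O(n^2 log n) = O(n^2 log n)

For T(n) = 49T(n/7) + O(n^2): log_7(49) = 2.0000. This is Case 2 of the Master Theorem (c = log_b(a), equal work at all levels), giving O(n^2 log n).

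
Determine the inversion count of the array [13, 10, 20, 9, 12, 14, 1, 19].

Finding inversions in [13, 10, 20, 9, 12, 14, 1, 19]:

(0, 1): arr[0]=13 > arr[1]=10
(0, 3): arr[0]=13 > arr[3]=9
(0, 4): arr[0]=13 > arr[4]=12
(0, 6): arr[0]=13 > arr[6]=1
(1, 3): arr[1]=10 > arr[3]=9
(1, 6): arr[1]=10 > arr[6]=1
(2, 3): arr[2]=20 > arr[3]=9
(2, 4): arr[2]=20 > arr[4]=12
(2, 5): arr[2]=20 > arr[5]=14
(2, 6): arr[2]=20 > arr[6]=1
(2, 7): arr[2]=20 > arr[7]=19
(3, 6): arr[3]=9 > arr[6]=1
(4, 6): arr[4]=12 > arr[6]=1
(5, 6): arr[5]=14 > arr[6]=1

Total inversions: 14

The array has 14 inversion(s): (0,1), (0,3), (0,4), (0,6), (1,3), (1,6), (2,3), (2,4), (2,5), (2,6), (2,7), (3,6), (4,6), (5,6). Each pair (i,j) satisfies i < j and arr[i] > arr[j].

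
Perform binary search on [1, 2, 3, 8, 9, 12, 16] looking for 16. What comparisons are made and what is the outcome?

Binary search for 16 in [1, 2, 3, 8, 9, 12, 16]:

lo=0, hi=6, mid=3, arr[mid]=8 -> 8 < 16, search right half
lo=4, hi=6, mid=5, arr[mid]=12 -> 12 < 16, search right half
lo=6, hi=6, mid=6, arr[mid]=16 -> Found target at index 6!

Binary search finds 16 at index 6 after 3 comparisons. The search repeatedly halves the search space by comparing with the middle element.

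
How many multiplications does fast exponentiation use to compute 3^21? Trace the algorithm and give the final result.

Computing 3^21 by squaring (build up from 3^1; each line after the first costs one multiplication):

3^1 = 3
3^2 = (3^1)^2 = 3^2 = 9
3^4 = (3^2)^2 = 9^2 = 81
3^5 = 3 * 3^4 = 3 * 81 = 243
3^10 = (3^5)^2 = 243^2 = 59049
3^20 = (3^10)^2 = 59049^2 = 3486784401
3^21 = 3 * 3^20 = 3 * 3486784401 = 10460353203

Result: 10460353203
Multiplications needed: 6 (6 lines after 3^1)

3^21 = 10460353203. Using exponentiation by squaring, this requires 6 multiplications. The key idea: if the exponent is even, square the half-power; if odd, multiply by the base once.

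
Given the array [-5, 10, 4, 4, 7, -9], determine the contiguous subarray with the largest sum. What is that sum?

Using Kadane's algorithm on [-5, 10, 4, 4, 7, -9]:

Scanning through the array:
Position 1 (value 10): max_ending_here = 10, max_so_far = 10
Position 2 (value 4): max_ending_here = 14, max_so_far = 14
Position 3 (value 4): max_ending_here = 18, max_so_far = 18
Position 4 (value 7): max_ending_here = 25, max_so_far = 25
Position 5 (value -9): max_ending_here = 16, max_so_far = 25

Maximum subarray: [10, 4, 4, 7]
Maximum sum: 25

The maximum subarray is [10, 4, 4, 7] with sum 25. This subarray runs from index 1 to index 4.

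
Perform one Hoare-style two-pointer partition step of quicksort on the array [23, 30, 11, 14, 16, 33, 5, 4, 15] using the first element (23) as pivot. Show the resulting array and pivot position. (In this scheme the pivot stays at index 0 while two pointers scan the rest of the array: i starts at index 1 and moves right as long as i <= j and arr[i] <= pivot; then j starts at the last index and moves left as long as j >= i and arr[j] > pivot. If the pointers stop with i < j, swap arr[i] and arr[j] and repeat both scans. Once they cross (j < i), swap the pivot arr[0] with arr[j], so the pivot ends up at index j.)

Hoare-style two-pointer partition with pivot = 23:

Initial array: [23, 30, 11, 14, 16, 33, 5, 4, 15]

Pointers start at i = 1, j = 8.
i stops at index 1 (arr[1]=30 > 23), j stops at index 8 (arr[8]=15 <= 23): swap arr[1] and arr[8], array becomes [23, 15, 11, 14, 16, 33, 5, 4, 30]
i stops at index 5 (arr[5]=33 > 23), j stops at index 7 (arr[7]=4 <= 23): swap arr[5] and arr[7], array becomes [23, 15, 11, 14, 16, 4, 5, 33, 30]
i ends at 7, j ends at 6: the pointers have crossed (j < i), so scanning stops.

Swap pivot arr[0] with arr[6] to place pivot at position 6: [5, 15, 11, 14, 16, 4, 23, 33, 30]
Pivot position: 6

After partitioning with pivot 23, the array becomes [5, 15, 11, 14, 16, 4, 23, 33, 30]. The pivot is placed at index 6. All elements to the left of the pivot are <= 23, and all elements to the right are > 23.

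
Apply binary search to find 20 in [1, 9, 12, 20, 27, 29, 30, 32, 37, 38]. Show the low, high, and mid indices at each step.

Binary search for 20 in [1, 9, 12, 20, 27, 29, 30, 32, 37, 38]:

lo=0, hi=9, mid=4, arr[mid]=27 -> 27 > 20, search left half
lo=0, hi=3, mid=1, arr[mid]=9 -> 9 < 20, search right half
lo=2, hi=3, mid=2, arr[mid]=12 -> 12 < 20, search right half
lo=3, hi=3, mid=3, arr[mid]=20 -> Found target at index 3!

Binary search finds 20 at index 3 after 4 comparisons. The search repeatedly halves the search space by comparing with the middle element.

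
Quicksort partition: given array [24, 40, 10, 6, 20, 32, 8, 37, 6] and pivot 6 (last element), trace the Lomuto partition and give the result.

Lomuto partition with pivot = 6:

Initial array: [24, 40, 10, 6, 20, 32, 8, 37, 6]

arr[0]=24 > 6: no swap
arr[1]=40 > 6: no swap
arr[2]=10 > 6: no swap
arr[3]=6 <= 6: swap with position 0, array becomes [6, 40, 10, 24, 20, 32, 8, 37, 6]
arr[4]=20 > 6: no swap
arr[5]=32 > 6: no swap
arr[6]=8 > 6: no swap
arr[7]=37 > 6: no swap

Place pivot at position 1: [6, 6, 10, 24, 20, 32, 8, 37, 40]
Pivot position: 1

After partitioning with pivot 6, the array becomes [6, 6, 10, 24, 20, 32, 8, 37, 40]. The pivot is placed at index 1. All elements to the left of the pivot are <= 6, and all elements to the right are > 6.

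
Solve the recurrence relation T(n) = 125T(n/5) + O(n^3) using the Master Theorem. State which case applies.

Master Theorem for T(n) = 125T(n/5) + O(n^3):

a = 125, b = 5, c = 3
log_b(a) = log_5(125) = 3.0000

Case 2: c = 3 = log_5(125) = 3.0000
T(n) = O(n^3 log n) = O(n^3 log n)

For T(n) = 125T(n/5) + O(n^3): log_5(125) = 3.0000. This is Case 2 of the Master Theorem (c = log_b(a), equal work at all levels), giving O(n^3 log n).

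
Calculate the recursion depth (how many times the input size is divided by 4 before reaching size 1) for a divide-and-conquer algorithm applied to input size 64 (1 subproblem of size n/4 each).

For divide and conquer with division factor 4:

Problem sizes at each level:
Level 0: 64
Level 1: 16
Level 2: 4
Level 3: 1

The root is level 0 and the size-1 base case is level 3 (the tree spans levels 0 through 3, i.e. 4 levels counting the root), so the depth is the number of divisions: log_4(64) = 3

The recursion tree depth is log_4(64) = 3. At each level, the problem size is divided by 4, so it takes 3 divisions to reduce to a base case of size 1. The algorithm makes 1 recursive call at each level.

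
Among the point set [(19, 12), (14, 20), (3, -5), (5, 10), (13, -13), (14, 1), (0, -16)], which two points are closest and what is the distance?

Computing all pairwise distances among 7 points:

d((19, 12), (14, 20)) = 9.434 <-- minimum
d((19, 12), (3, -5)) = 23.3452
d((19, 12), (5, 10)) = 14.1421
d((19, 12), (13, -13)) = 25.7099
d((19, 12), (14, 1)) = 12.083
d((19, 12), (0, -16)) = 33.8378
d((14, 20), (3, -5)) = 27.313
d((14, 20), (5, 10)) = 13.4536
d((14, 20), (13, -13)) = 33.0151
d((14, 20), (14, 1)) = 19.0
d((14, 20), (0, -16)) = 38.6264
d((3, -5), (5, 10)) = 15.1327
d((3, -5), (13, -13)) = 12.8062
d((3, -5), (14, 1)) = 12.53
d((3, -5), (0, -16)) = 11.4018
d((5, 10), (13, -13)) = 24.3516
d((5, 10), (14, 1)) = 12.7279
d((5, 10), (0, -16)) = 26.4764
d((13, -13), (14, 1)) = 14.0357
d((13, -13), (0, -16)) = 13.3417
d((14, 1), (0, -16)) = 22.0227

Closest pair: (19, 12) and (14, 20) with distance 9.434

The closest pair is (19, 12) and (14, 20) with Euclidean distance 9.434. For 7 points, brute-force pairwise comparison is shown above. For large n, the divide-and-conquer algorithm (sort by x, recurse on halves, check the dividing strip) achieves O(n log n).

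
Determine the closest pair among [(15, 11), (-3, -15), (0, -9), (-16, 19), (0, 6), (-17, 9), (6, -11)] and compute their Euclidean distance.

Computing all pairwise distances among 7 points:

d((15, 11), (-3, -15)) = 31.6228
d((15, 11), (0, -9)) = 25.0
d((15, 11), (-16, 19)) = 32.0156
d((15, 11), (0, 6)) = 15.8114
d((15, 11), (-17, 9)) = 32.0624
d((15, 11), (6, -11)) = 23.7697
d((-3, -15), (0, -9)) = 6.7082
d((-3, -15), (-16, 19)) = 36.4005
d((-3, -15), (0, 6)) = 21.2132
d((-3, -15), (-17, 9)) = 27.7849
d((-3, -15), (6, -11)) = 9.8489
d((0, -9), (-16, 19)) = 32.249
d((0, -9), (0, 6)) = 15.0
d((0, -9), (-17, 9)) = 24.7588
d((0, -9), (6, -11)) = 6.3246 <-- minimum
d((-16, 19), (0, 6)) = 20.6155
d((-16, 19), (-17, 9)) = 10.0499
d((-16, 19), (6, -11)) = 37.2022
d((0, 6), (-17, 9)) = 17.2627
d((0, 6), (6, -11)) = 18.0278
d((-17, 9), (6, -11)) = 30.4795

Closest pair: (0, -9) and (6, -11) with distance 6.3246

The closest pair is (0, -9) and (6, -11) with Euclidean distance 6.3246. For 7 points, brute-force pairwise comparison is shown above. For large n, the divide-and-conquer algorithm (sort by x, recurse on halves, check the dividing strip) achieves O(n log n).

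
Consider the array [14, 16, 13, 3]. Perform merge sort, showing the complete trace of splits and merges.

Merge sort trace:

Split: [14, 16, 13, 3] -> [14, 16] and [13, 3]
  Split: [14, 16] -> [14] and [16]
  Merge: [14] + [16] -> [14, 16]
  Split: [13, 3] -> [13] and [3]
  Merge: [13] + [3] -> [3, 13]
Merge: [14, 16] + [3, 13] -> [3, 13, 14, 16]

Final sorted array: [3, 13, 14, 16]

The merge sort proceeds by recursively splitting the array and merging sorted halves.
After all merges, the sorted array is [3, 13, 14, 16].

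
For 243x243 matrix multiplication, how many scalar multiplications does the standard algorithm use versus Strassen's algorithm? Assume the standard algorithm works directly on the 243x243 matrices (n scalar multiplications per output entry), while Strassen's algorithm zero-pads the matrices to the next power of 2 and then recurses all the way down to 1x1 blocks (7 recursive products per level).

Matrix multiplication for 243x243 matrices:

Strassen's algorithm requires power-of-2 dimensions. Pad 243x243 to 256x256 (next power of 2).

Standard algorithm: 243^3 = 14348907 multiplications
Strassen's algorithm: 7^(log2(256)) = 7^8 = 5764801 multiplications
Savings: 14348907 - 5764801 = 8584106 multiplications

Standard: 14348907 multiplications (243^3). Strassen: 5764801 multiplications (7^8, after padding to 256x256). Strassen reduces 8 recursive multiplications to 7 at each level.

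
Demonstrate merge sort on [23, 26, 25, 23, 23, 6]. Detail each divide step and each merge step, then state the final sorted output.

Merge sort trace:

Split: [23, 26, 25, 23, 23, 6] -> [23, 26, 25] and [23, 23, 6]
  Split: [23, 26, 25] -> [23] and [26, 25]
    Split: [26, 25] -> [26] and [25]
    Merge: [26] + [25] -> [25, 26]
  Merge: [23] + [25, 26] -> [23, 25, 26]
  Split: [23, 23, 6] -> [23] and [23, 6]
    Split: [23, 6] -> [23] and [6]
    Merge: [23] + [6] -> [6, 23]
  Merge: [23] + [6, 23] -> [6, 23, 23]
Merge: [23, 25, 26] + [6, 23, 23] -> [6, 23, 23, 23, 25, 26]

Final sorted array: [6, 23, 23, 23, 25, 26]

The merge sort proceeds by recursively splitting the array and merging sorted halves.
After all merges, the sorted array is [6, 23, 23, 23, 25, 26].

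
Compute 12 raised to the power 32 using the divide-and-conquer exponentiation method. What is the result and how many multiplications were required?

Computing 12^32 by squaring (build up from 12^1; each line after the first costs one multiplication):

12^1 = 12
12^2 = (12^1)^2 = 12^2 = 144
12^4 = (12^2)^2 = 144^2 = 20736
12^8 = (12^4)^2 = 20736^2 = 429981696
12^16 = (12^8)^2 = 429981696^2 = 184884258895036416
12^32 = (12^16)^2 = 184884258895036416^2 = 34182189187166852111368841966125056

Result: 34182189187166852111368841966125056
Multiplications needed: 5 (5 lines after 12^1)

12^32 = 34182189187166852111368841966125056. Using exponentiation by squaring, this requires 5 multiplications. The key idea: if the exponent is even, square the half-power; if odd, multiply by the base once.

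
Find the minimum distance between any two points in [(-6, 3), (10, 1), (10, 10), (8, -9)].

Computing all pairwise distances among 4 points:

d((-6, 3), (10, 1)) = 16.1245
d((-6, 3), (10, 10)) = 17.4642
d((-6, 3), (8, -9)) = 18.4391
d((10, 1), (10, 10)) = 9.0 <-- minimum
d((10, 1), (8, -9)) = 10.198
d((10, 10), (8, -9)) = 19.105

Closest pair: (10, 1) and (10, 10) with distance 9.0

The closest pair is (10, 1) and (10, 10) with Euclidean distance 9.0. For 4 points, brute-force pairwise comparison is shown above. For large n, the divide-and-conquer algorithm (sort by x, recurse on halves, check the dividing strip) achieves O(n log n).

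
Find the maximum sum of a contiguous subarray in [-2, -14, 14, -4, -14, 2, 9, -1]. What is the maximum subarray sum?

Using Kadane's algorithm on [-2, -14, 14, -4, -14, 2, 9, -1]:

Scanning through the array:
Position 1 (value -14): max_ending_here = -14, max_so_far = -2
Position 2 (value 14): max_ending_here = 14, max_so_far = 14
Position 3 (value -4): max_ending_here = 10, max_so_far = 14
Position 4 (value -14): max_ending_here = -4, max_so_far = 14
Position 5 (value 2): max_ending_here = 2, max_so_far = 14
Position 6 (value 9): max_ending_here = 11, max_so_far = 14
Position 7 (value -1): max_ending_here = 10, max_so_far = 14

Maximum subarray: [14]
Maximum sum: 14

The maximum subarray is [14] with sum 14. This subarray runs from index 2 to index 2.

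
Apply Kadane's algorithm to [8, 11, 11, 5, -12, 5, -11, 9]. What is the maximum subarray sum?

Using Kadane's algorithm on [8, 11, 11, 5, -12, 5, -11, 9]:

Scanning through the array:
Position 1 (value 11): max_ending_here = 19, max_so_far = 19
Position 2 (value 11): max_ending_here = 30, max_so_far = 30
Position 3 (value 5): max_ending_here = 35, max_so_far = 35
Position 4 (value -12): max_ending_here = 23, max_so_far = 35
Position 5 (value 5): max_ending_here = 28, max_so_far = 35
Position 6 (value -11): max_ending_here = 17, max_so_far = 35
Position 7 (value 9): max_ending_here = 26, max_so_far = 35

Maximum subarray: [8, 11, 11, 5]
Maximum sum: 35

The maximum subarray is [8, 11, 11, 5] with sum 35. This subarray runs from index 0 to index 3.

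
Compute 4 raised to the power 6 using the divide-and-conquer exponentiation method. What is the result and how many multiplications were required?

Computing 4^6 by squaring (build up from 4^1; each line after the first costs one multiplication):

4^1 = 4
4^2 = (4^1)^2 = 4^2 = 16
4^3 = 4 * 4^2 = 4 * 16 = 64
4^6 = (4^3)^2 = 64^2 = 4096

Result: 4096
Multiplications needed: 3 (3 lines after 4^1)

4^6 = 4096. Using exponentiation by squaring, this requires 3 multiplications. The key idea: if the exponent is even, square the half-power; if odd, multiply by the base once.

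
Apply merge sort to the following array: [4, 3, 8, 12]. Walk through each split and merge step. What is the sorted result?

Merge sort trace:

Split: [4, 3, 8, 12] -> [4, 3] and [8, 12]
  Split: [4, 3] -> [4] and [3]
  Merge: [4] + [3] -> [3, 4]
  Split: [8, 12] -> [8] and [12]
  Merge: [8] + [12] -> [8, 12]
Merge: [3, 4] + [8, 12] -> [3, 4, 8, 12]

Final sorted array: [3, 4, 8, 12]

The merge sort proceeds by recursively splitting the array and merging sorted halves.
After all merges, the sorted array is [3, 4, 8, 12].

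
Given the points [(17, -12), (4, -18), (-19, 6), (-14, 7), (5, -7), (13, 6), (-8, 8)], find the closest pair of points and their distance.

Computing all pairwise distances among 7 points:

d((17, -12), (4, -18)) = 14.3178
d((17, -12), (-19, 6)) = 40.2492
d((17, -12), (-14, 7)) = 36.3593
d((17, -12), (5, -7)) = 13.0
d((17, -12), (13, 6)) = 18.4391
d((17, -12), (-8, 8)) = 32.0156
d((4, -18), (-19, 6)) = 33.2415
d((4, -18), (-14, 7)) = 30.8058
d((4, -18), (5, -7)) = 11.0454
d((4, -18), (13, 6)) = 25.632
d((4, -18), (-8, 8)) = 28.6356
d((-19, 6), (-14, 7)) = 5.099 <-- minimum
d((-19, 6), (5, -7)) = 27.2947
d((-19, 6), (13, 6)) = 32.0
d((-19, 6), (-8, 8)) = 11.1803
d((-14, 7), (5, -7)) = 23.6008
d((-14, 7), (13, 6)) = 27.0185
d((-14, 7), (-8, 8)) = 6.0828
d((5, -7), (13, 6)) = 15.2643
d((5, -7), (-8, 8)) = 19.8494
d((13, 6), (-8, 8)) = 21.095

Closest pair: (-19, 6) and (-14, 7) with distance 5.099

The closest pair is (-19, 6) and (-14, 7) with Euclidean distance 5.099. For 7 points, brute-force pairwise comparison is shown above. For large n, the divide-and-conquer algorithm (sort by x, recurse on halves, check the dividing strip) achieves O(n log n).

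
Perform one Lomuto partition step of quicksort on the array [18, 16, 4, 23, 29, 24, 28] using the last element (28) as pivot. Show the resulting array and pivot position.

Lomuto partition with pivot = 28:

Initial array: [18, 16, 4, 23, 29, 24, 28]

arr[0]=18 <= 28: swap with position 0, array becomes [18, 16, 4, 23, 29, 24, 28]
arr[1]=16 <= 28: swap with position 1, array becomes [18, 16, 4, 23, 29, 24, 28]
arr[2]=4 <= 28: swap with position 2, array becomes [18, 16, 4, 23, 29, 24, 28]
arr[3]=23 <= 28: swap with position 3, array becomes [18, 16, 4, 23, 29, 24, 28]
arr[4]=29 > 28: no swap
arr[5]=24 <= 28: swap with position 4, array becomes [18, 16, 4, 23, 24, 29, 28]

Place pivot at position 5: [18, 16, 4, 23, 24, 28, 29]
Pivot position: 5

After partitioning with pivot 28, the array becomes [18, 16, 4, 23, 24, 28, 29]. The pivot is placed at index 5. All elements to the left of the pivot are <= 28, and all elements to the right are > 28.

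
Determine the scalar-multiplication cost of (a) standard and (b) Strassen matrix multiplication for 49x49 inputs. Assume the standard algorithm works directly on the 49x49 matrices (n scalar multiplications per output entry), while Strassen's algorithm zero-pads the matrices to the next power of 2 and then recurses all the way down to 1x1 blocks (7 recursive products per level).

Matrix multiplication for 49x49 matrices:

Strassen's algorithm requires power-of-2 dimensions. Pad 49x49 to 64x64 (next power of 2).

Standard algorithm: 49^3 = 117649 multiplications
Strassen's algorithm: 7^(log2(64)) = 7^6 = 117649 multiplications
Savings: 117649 - 117649 = 0 multiplications

Standard: 117649 multiplications (49^3). Strassen: 117649 multiplications (7^6, after padding to 64x64). Strassen reduces 8 recursive multiplications to 7 at each level.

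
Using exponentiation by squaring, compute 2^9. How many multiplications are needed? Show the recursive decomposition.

Computing 2^9 by squaring (build up from 2^1; each line after the first costs one multiplication):

2^1 = 2
2^2 = (2^1)^2 = 2^2 = 4
2^4 = (2^2)^2 = 4^2 = 16
2^8 = (2^4)^2 = 16^2 = 256
2^9 = 2 * 2^8 = 2 * 256 = 512

Result: 512
Multiplications needed: 4 (4 lines after 2^1)

2^9 = 512. Using exponentiation by squaring, this requires 4 multiplications. The key idea: if the exponent is even, square the half-power; if odd, multiply by the base once.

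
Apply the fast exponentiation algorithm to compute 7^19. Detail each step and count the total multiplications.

Computing 7^19 by squaring (build up from 7^1; each line after the first costs one multiplication):

7^1 = 7
7^2 = (7^1)^2 = 7^2 = 49
7^4 = (7^2)^2 = 49^2 = 2401
7^8 = (7^4)^2 = 2401^2 = 5764801
7^9 = 7 * 7^8 = 7 * 5764801 = 40353607
7^18 = (7^9)^2 = 40353607^2 = 1628413597910449
7^19 = 7 * 7^18 = 7 * 1628413597910449 = 11398895185373143

Result: 11398895185373143
Multiplications needed: 6 (6 lines after 7^1)

7^19 = 11398895185373143. Using exponentiation by squaring, this requires 6 multiplications. The key idea: if the exponent is even, square the half-power; if odd, multiply by the base once.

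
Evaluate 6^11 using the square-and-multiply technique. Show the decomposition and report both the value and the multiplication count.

Computing 6^11 by squaring (build up from 6^1; each line after the first costs one multiplication):

6^1 = 6
6^2 = (6^1)^2 = 6^2 = 36
6^4 = (6^2)^2 = 36^2 = 1296
6^5 = 6 * 6^4 = 6 * 1296 = 7776
6^10 = (6^5)^2 = 7776^2 = 60466176
6^11 = 6 * 6^10 = 6 * 60466176 = 362797056

Result: 362797056
Multiplications needed: 5 (5 lines after 6^1)

6^11 = 362797056. Using exponentiation by squaring, this requires 5 multiplications. The key idea: if the exponent is even, square the half-power; if odd, multiply by the base once.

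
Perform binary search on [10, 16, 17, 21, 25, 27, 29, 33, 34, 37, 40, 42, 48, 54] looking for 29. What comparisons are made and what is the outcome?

Binary search for 29 in [10, 16, 17, 21, 25, 27, 29, 33, 34, 37, 40, 42, 48, 54]:

lo=0, hi=13, mid=6, arr[mid]=29 -> Found target at index 6!

Binary search finds 29 at index 6 after 1 comparisons. The search repeatedly halves the search space by comparing with the middle element.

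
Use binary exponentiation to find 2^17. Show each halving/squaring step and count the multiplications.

Computing 2^17 by squaring (build up from 2^1; each line after the first costs one multiplication):

2^1 = 2
2^2 = (2^1)^2 = 2^2 = 4
2^4 = (2^2)^2 = 4^2 = 16
2^8 = (2^4)^2 = 16^2 = 256
2^16 = (2^8)^2 = 256^2 = 65536
2^17 = 2 * 2^16 = 2 * 65536 = 131072

Result: 131072
Multiplications needed: 5 (5 lines after 2^1)

2^17 = 131072. Using exponentiation by squaring, this requires 5 multiplications. The key idea: if the exponent is even, square the half-power; if odd, multiply by the base once.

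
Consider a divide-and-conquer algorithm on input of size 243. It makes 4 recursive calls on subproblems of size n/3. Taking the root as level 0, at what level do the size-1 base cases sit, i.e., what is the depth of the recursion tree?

For divide and conquer with division factor 3:

Problem sizes at each level:
Level 0: 243
Level 1: 81
Level 2: 27
Level 3: 9
Level 4: 3
Level 5: 1

The root is level 0 and the size-1 base case is level 5 (the tree spans levels 0 through 5, i.e. 6 levels counting the root), so the depth is the number of divisions: log_3(243) = 5

The recursion tree depth is log_3(243) = 5. At each level, the problem size is divided by 3, so it takes 5 divisions to reduce to a base case of size 1. The algorithm makes 4 recursive calls at each level.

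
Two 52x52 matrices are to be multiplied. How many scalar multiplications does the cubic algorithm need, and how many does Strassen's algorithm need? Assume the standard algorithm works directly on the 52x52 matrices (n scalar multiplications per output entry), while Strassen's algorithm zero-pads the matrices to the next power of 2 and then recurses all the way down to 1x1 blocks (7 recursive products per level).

Matrix multiplication for 52x52 matrices:

Strassen's algorithm requires power-of-2 dimensions. Pad 52x52 to 64x64 (next power of 2).

Standard algorithm: 52^3 = 140608 multiplications
Strassen's algorithm: 7^(log2(64)) = 7^6 = 117649 multiplications
Savings: 140608 - 117649 = 22959 multiplications

Standard: 140608 multiplications (52^3). Strassen: 117649 multiplications (7^6, after padding to 64x64). Strassen reduces 8 recursive multiplications to 7 at each level.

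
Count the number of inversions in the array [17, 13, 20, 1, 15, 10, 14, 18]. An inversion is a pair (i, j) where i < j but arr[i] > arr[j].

Finding inversions in [17, 13, 20, 1, 15, 10, 14, 18]:

(0, 1): arr[0]=17 > arr[1]=13
(0, 3): arr[0]=17 > arr[3]=1
(0, 4): arr[0]=17 > arr[4]=15
(0, 5): arr[0]=17 > arr[5]=10
(0, 6): arr[0]=17 > arr[6]=14
(1, 3): arr[1]=13 > arr[3]=1
(1, 5): arr[1]=13 > arr[5]=10
(2, 3): arr[2]=20 > arr[3]=1
(2, 4): arr[2]=20 > arr[4]=15
(2, 5): arr[2]=20 > arr[5]=10
(2, 6): arr[2]=20 > arr[6]=14
(2, 7): arr[2]=20 > arr[7]=18
(4, 5): arr[4]=15 > arr[5]=10
(4, 6): arr[4]=15 > arr[6]=14

Total inversions: 14

The array has 14 inversion(s): (0,1), (0,3), (0,4), (0,5), (0,6), (1,3), (1,5), (2,3), (2,4), (2,5), (2,6), (2,7), (4,5), (4,6). Each pair (i,j) satisfies i < j and arr[i] > arr[j].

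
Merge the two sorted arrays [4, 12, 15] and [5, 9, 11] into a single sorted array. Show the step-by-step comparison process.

Merging process:

Compare 4 vs 5: take 4 from left. Merged: [4]
Compare 12 vs 5: take 5 from right. Merged: [4, 5]
Compare 12 vs 9: take 9 from right. Merged: [4, 5, 9]
Compare 12 vs 11: take 11 from right. Merged: [4, 5, 9, 11]
Append remaining from left: [12, 15]. Merged: [4, 5, 9, 11, 12, 15]

Final merged array: [4, 5, 9, 11, 12, 15]
Total comparisons: 4

The merged array is [4, 5, 9, 11, 12, 15], requiring 4 comparisons. The merge step runs in O(n) time where n is the total number of elements.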